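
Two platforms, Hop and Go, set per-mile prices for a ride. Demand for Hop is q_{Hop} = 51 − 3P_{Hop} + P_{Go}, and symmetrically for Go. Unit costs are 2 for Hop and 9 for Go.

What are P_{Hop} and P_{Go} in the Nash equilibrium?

Hop's profit: π = (P_{Hop} − 2)(51 − 3P_{Hop} + P_{Go}).
∂π/∂P_{Hop} = 57 − 6P_{Hop} + P_{Go} = 0 ⇒ P_{Hop} = 9.5 + (1/6)P_{Go}.
Similarly P_{Go} = 13 + (1/6)P_{Hop}.
Plugging P_{Go} into Hop's best response: P_{Hop} = 9.5 + (1/6)(13 + (1/6)P_{Hop}) ⇒ (35/36)P_{Hop} = 35/3, so P_{Hop} = 12.
Then P_{Go} = 13 + (1/6)·12 = 15.

12, 15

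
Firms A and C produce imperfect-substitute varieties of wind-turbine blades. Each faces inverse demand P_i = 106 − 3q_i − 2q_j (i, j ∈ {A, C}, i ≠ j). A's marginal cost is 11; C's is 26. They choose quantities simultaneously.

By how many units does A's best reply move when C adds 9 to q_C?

Firm A's profit: π = q_A(106 − 3q_A − 2q_C) − 11q_A.
∂π/∂q_A = 95 − 6q_A − 2q_C = 0 ⇒ q_A = 95/6 − (1/3)q_C.
The reaction-function slope is −1/3, so a 9-unit rise in q_C moves q_A by −1/3 × 9 = −3. A's best response falls — the actions are strategic substitutes.

-3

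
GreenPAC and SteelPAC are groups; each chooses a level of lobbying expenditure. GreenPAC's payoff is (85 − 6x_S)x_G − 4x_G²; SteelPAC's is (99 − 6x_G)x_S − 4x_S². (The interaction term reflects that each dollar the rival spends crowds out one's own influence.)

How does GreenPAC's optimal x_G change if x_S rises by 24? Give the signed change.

-18

Expanding GreenPAC's payoff: 85x_G − 6x_Sx_G − 4x_G².
∂π/∂x_G = 85 − 6x_S − 8x_G = 0, so x_G = 10.625 − 0.75x_S.
The reaction-function slope is −0.75, so a 24-unit rise in x_S moves x_G by −0.75 × 24 = −18. GreenPAC's best response falls — the actions are strategic substitutes.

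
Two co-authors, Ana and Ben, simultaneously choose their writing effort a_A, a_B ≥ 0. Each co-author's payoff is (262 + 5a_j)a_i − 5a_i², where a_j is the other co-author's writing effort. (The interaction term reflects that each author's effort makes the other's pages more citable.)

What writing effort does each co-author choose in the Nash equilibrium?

Ana's payoff is (262 + 5a_B)a_A − 5a_A².
∂π/∂a_A = 262 + 5a_B − 10a_A = 0, so a_A = 26.2 + 0.5a_B.
By symmetry a_B = a_A; substituting into the reaction function, 0.5a_A = 26.2 and a_A = 52.4.

52.4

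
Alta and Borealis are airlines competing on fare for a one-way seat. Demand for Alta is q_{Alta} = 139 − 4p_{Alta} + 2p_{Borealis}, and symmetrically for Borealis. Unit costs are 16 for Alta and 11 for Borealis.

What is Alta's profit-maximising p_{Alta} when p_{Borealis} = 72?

43.375

Alta's profit: π = (p_{Alta} − 16)(139 − 4p_{Alta} + 2p_{Borealis}).
∂π/∂p_{Alta} = 203 − 8p_{Alta} + 2p_{Borealis} = 0 ⇒ p_{Alta} = 25.375 + 0.25p_{Borealis}.
At p_{Borealis} = 72: p_{Alta} = 25.375 + 0.25·72 = 43.375.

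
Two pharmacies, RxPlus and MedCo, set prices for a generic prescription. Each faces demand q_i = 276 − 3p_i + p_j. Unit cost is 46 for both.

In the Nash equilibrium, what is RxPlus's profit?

RxPlus's profit: π = (p_{RxPlus} − 46)(276 − 3p_{RxPlus} + p_{MedCo}).
∂π/∂p_{RxPlus} = 414 − 6p_{RxPlus} + p_{MedCo} = 0 ⇒ p_{RxPlus} = 69 + (1/6)p_{MedCo}.
The game is symmetric, so in equilibrium p_{MedCo} = p_{RxPlus}: the reaction function gives (5/6)p_{RxPlus} = 69, hence p_{RxPlus} = 82.8.
q_{RxPlus} = 276 − 3·82.8 + 82.8 = 110.4.
Profit = (82.8 − 46)·110.4 = 4062.72.

4062.72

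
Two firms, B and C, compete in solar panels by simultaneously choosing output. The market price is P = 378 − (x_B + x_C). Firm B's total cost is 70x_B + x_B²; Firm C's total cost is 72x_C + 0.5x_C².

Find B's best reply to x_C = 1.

76.75

Firm B's profit: π = x_B(378 − (x_B + x_C)) − 70x_B − x_B².
∂π/∂x_B = 308 − 4x_B − x_C = 0, so x_B = 77 − 0.25x_C.
At x_C = 1: x_B = 77 − 0.25·1 = 76.75.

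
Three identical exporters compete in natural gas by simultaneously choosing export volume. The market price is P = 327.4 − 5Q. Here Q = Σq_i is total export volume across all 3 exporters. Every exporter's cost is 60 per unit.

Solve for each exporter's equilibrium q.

A representative exporter's profit is π_i = q_i(327.4 − 5Q) − 60q_i, with Q = q_i + Σ_{j≠i} q_j.
First-order condition: 267.4 − 10q_i − 5Σ_{j≠i} q_j = 0.
Imposing symmetry (q_j = q for all j) turns Σ_{j≠i} q_j into 2q, so 267.4 = 20q and q = 13.37.

13.37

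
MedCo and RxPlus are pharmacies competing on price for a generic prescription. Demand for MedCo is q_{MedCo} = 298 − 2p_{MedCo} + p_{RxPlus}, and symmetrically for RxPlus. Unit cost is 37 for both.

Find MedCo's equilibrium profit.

MedCo's profit: π = (p_{MedCo} − 37)(298 − 2p_{MedCo} + p_{RxPlus}).
∂π/∂p_{MedCo} = 372 − 4p_{MedCo} + p_{RxPlus} = 0 ⇒ p_{MedCo} = 93 + 0.25p_{RxPlus}.
The game is symmetric, so in equilibrium p_{RxPlus} = p_{MedCo}: the reaction function gives 0.75p_{MedCo} = 93, hence p_{MedCo} = 124.
q_{MedCo} = 298 − 2·124 + 124 = 174.
Profit = (124 − 37)·174 = 15138.

15138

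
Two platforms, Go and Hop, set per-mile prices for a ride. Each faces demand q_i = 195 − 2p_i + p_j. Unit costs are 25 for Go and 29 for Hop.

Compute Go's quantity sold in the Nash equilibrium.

Go's profit: π = (p_{Go} − 25)(195 − 2p_{Go} + p_{Hop}).
∂π/∂p_{Go} = 245 − 4p_{Go} + p_{Hop} = 0 ⇒ p_{Go} = 61.25 + 0.25p_{Hop}.
Similarly p_{Hop} = 63.25 + 0.25p_{Go}.
Plugging p_{Hop} into Go's best response: p_{Go} = 61.25 + 0.25(63.25 + 0.25p_{Go}) ⇒ 0.9375p_{Go} = 77.0625, so p_{Go} = 82.2.
Then p_{Hop} = 63.25 + 0.25·82.2 = 83.8.
q_{Go} = 195 − 2·82.2 + 83.8 = 114.4.

114.4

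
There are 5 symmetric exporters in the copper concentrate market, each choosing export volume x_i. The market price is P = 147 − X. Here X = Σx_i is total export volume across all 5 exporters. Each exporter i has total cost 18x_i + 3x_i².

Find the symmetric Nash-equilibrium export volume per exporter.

10.75

A representative exporter's profit is π_i = x_i(147 − X) − 18x_i − 3x_i², with X = x_i + Σ_{j≠i} x_j.
First-order condition: 129 − 8x_i − Σ_{j≠i} x_j = 0.
With identical exporters, set every x_j = x: then 129 − 8x − 4x = 0, i.e. x = 129/12 = 10.75.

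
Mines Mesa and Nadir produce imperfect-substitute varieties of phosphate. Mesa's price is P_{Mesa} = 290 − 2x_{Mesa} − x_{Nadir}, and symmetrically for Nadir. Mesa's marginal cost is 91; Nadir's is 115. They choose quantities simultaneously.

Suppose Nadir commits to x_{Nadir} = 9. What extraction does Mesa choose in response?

Mine Mesa's profit: π = x_{Mesa}(290 − 2x_{Mesa} − x_{Nadir}) − 91x_{Mesa}.
∂π/∂x_{Mesa} = 199 − 4x_{Mesa} − x_{Nadir} = 0 ⇒ x_{Mesa} = 49.75 − 0.25x_{Nadir}.
At x_{Nadir} = 9: x_{Mesa} = 49.75 − 0.25·9 = 47.5.

47.5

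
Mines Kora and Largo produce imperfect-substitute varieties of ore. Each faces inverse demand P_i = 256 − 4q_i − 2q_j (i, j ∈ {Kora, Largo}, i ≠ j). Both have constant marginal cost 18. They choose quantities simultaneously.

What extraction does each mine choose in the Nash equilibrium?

23.8

Mine Kora's profit: π = q_{Kora}(256 − 4q_{Kora} − 2q_{Largo}) − 18q_{Kora}.
∂π/∂q_{Kora} = 238 − 8q_{Kora} − 2q_{Largo} = 0 ⇒ q_{Kora} = 29.75 − 0.25q_{Largo}.
By symmetry q_{Largo} = q_{Kora}; substituting into the reaction function, 1.25q_{Kora} = 29.75 and q_{Kora} = 23.8.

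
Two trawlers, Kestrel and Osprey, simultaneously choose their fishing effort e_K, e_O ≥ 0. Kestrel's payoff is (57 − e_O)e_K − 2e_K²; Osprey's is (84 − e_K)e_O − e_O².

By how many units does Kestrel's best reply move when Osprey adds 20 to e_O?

Expanding Kestrel's payoff: 57e_K − e_Oe_K − 2e_K².
∂π/∂e_K = 57 − e_O − 4e_K = 0, so e_K = 14.25 − 0.25e_O.
The reaction-function slope is −0.25, so a 20-unit rise in e_O moves e_K by −0.25 × 20 = −5. Kestrel's best response falls — the actions are strategic substitutes.

-5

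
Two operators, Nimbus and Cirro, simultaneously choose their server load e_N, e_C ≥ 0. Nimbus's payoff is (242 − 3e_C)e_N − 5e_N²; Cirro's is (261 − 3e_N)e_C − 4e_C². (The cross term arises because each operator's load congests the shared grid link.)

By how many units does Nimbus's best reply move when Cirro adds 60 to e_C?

-18

Expanding Nimbus's payoff: 242e_N − 3e_Ce_N − 5e_N².
∂π/∂e_N = 242 − 3e_C − 10e_N = 0, so e_N = 24.2 − 0.3e_C.
The reaction-function slope is −0.3, so a 60-unit rise in e_C moves e_N by −0.3 × 60 = −18. Nimbus's best response falls — the actions are strategic substitutes.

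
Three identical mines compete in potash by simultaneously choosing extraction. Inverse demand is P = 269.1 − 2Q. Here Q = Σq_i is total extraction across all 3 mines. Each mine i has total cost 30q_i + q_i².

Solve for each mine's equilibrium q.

23.91

A representative mine's profit is π_i = q_i(269.1 − 2Q) − 30q_i − q_i², with Q = q_i + Σ_{j≠i} q_j.
First-order condition: 239.1 − 6q_i − 2Σ_{j≠i} q_j = 0.
Imposing symmetry (q_j = q for all j) turns Σ_{j≠i} q_j into 2q, so 239.1 = 10q and q = 23.91.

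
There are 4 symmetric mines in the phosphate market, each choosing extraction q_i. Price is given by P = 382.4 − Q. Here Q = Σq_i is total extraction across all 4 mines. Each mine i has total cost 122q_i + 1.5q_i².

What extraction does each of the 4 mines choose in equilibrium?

32.55

A representative mine's profit is π_i = q_i(382.4 − Q) − 122q_i − 1.5q_i², with Q = q_i + Σ_{j≠i} q_j.
First-order condition: 260.4 − 5q_i − Σ_{j≠i} q_j = 0.
In a symmetric equilibrium every mine chooses the same q, so Σ_{j≠i} q_j = 3q. The condition becomes 260.4 − 8q = 0, giving q = 260.4/8 = 32.55.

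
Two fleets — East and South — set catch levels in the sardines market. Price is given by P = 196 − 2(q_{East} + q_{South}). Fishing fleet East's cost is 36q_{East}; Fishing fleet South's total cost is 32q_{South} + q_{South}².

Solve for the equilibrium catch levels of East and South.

Fishing fleet East's profit: π = q_{East}(196 − 2(q_{East} + q_{South})) − 36q_{East}.
∂π/∂q_{East} = 160 − 4q_{East} − 2q_{South} = 0, so q_{East} = 40 − 0.5q_{South}.
For South: ∂π/∂q_{South} = 164 − 6q_{South} − 2q_{East} = 0 ⇒ q_{South} = 82/3 − (1/3)q_{East}.
Substituting the second reaction function into the first: q_{East} = 40 − 0.5(82/3 − (1/3)q_{East}), which gives (5/6)q_{East} = 79/3 ⇒ q_{East} = 31.6.
Then q_{South} = 82/3 − (1/3)·31.6 = 16.8.

31.6, 16.8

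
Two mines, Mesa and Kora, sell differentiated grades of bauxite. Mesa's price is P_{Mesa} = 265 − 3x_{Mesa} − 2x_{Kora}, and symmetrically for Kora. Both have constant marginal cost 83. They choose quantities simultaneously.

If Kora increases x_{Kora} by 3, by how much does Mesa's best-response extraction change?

Mine Mesa's profit: π = x_{Mesa}(265 − 3x_{Mesa} − 2x_{Kora}) − 83x_{Mesa}.
∂π/∂x_{Mesa} = 182 − 6x_{Mesa} − 2x_{Kora} = 0 ⇒ x_{Mesa} = 91/3 − (1/3)x_{Kora}.
The reaction-function slope is −1/3, so a 3-unit rise in x_{Kora} moves x_{Mesa} by −1/3 × 3 = −1. Mesa's best response falls — the actions are strategic substitutes.

-1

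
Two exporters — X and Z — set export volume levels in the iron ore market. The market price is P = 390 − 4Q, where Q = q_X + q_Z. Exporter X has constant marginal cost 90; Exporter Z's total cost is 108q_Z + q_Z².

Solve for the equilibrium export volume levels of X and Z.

29.25, 16.5

Exporter X's profit: π = q_X(390 − 4(q_X + q_Z)) − 90q_X.
∂π/∂q_X = 300 − 8q_X − 4q_Z = 0, so q_X = 37.5 − 0.5q_Z.
For Z: ∂π/∂q_Z = 282 − 10q_Z − 4q_X = 0 ⇒ q_Z = 28.2 − 0.4q_X.
Solving the two reaction functions simultaneously: (1 − (−0.5)(−0.4))q_X = 37.5 − 0.5·28.2, so 0.8q_X = 23.4 and q_X = 29.25.
Then q_Z = 28.2 − 0.4·29.25 = 16.5.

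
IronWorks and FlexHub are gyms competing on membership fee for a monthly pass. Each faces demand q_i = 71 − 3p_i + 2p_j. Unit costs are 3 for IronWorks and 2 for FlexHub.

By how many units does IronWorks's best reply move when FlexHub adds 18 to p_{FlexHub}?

6

IronWorks's profit: π = (p_{IronWorks} − 3)(71 − 3p_{IronWorks} + 2p_{FlexHub}).
∂π/∂p_{IronWorks} = 80 − 6p_{IronWorks} + 2p_{FlexHub} = 0 ⇒ p_{IronWorks} = 40/3 + (1/3)p_{FlexHub}.
The reaction-function slope is 1/3, so an 18-unit rise in p_{FlexHub} moves p_{IronWorks} by 1/3 × 18 = 6. IronWorks's best response rises — the actions are strategic complements.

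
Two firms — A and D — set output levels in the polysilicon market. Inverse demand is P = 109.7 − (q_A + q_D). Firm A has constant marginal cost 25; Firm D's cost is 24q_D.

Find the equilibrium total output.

Firm A's profit: π = q_A(109.7 − (q_A + q_D)) − 25q_A.
∂π/∂q_A = 84.7 − 2q_A − q_D = 0, so q_A = 42.35 − 0.5q_D.
By the same steps for D: q_D = 42.85 − 0.5q_A.
Solving the two reaction functions simultaneously: (1 − (−0.5)(−0.5))q_A = 42.35 − 0.5·42.85, so 0.75q_A = 20.925 and q_A = 27.9.
Then q_D = 42.85 − 0.5·27.9 = 28.9.
Total output: 27.9 + 28.9 = 56.8.

56.8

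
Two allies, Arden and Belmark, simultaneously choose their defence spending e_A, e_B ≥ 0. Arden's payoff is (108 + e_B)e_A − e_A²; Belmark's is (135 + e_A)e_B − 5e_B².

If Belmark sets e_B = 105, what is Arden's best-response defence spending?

Expanding Arden's payoff: 108e_A + e_Be_A − e_A².
∂π/∂e_A = 108 + e_B − 2e_A = 0, so e_A = 54 + 0.5e_B.
At e_B = 105: e_A = 54 + 0.5·105 = 106.5.

106.5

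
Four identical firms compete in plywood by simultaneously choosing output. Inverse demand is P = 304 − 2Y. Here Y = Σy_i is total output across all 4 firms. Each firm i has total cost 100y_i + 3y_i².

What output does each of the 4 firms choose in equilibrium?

A representative firm's profit is π_i = y_i(304 − 2Y) − 100y_i − 3y_i², with Y = y_i + Σ_{j≠i} y_j.
First-order condition: 204 − 10y_i − 2Σ_{j≠i} y_j = 0.
In a symmetric equilibrium every firm chooses the same y, so Σ_{j≠i} y_j = 3y. The condition becomes 204 − 16y = 0, giving y = 204/16 = 12.75.

12.75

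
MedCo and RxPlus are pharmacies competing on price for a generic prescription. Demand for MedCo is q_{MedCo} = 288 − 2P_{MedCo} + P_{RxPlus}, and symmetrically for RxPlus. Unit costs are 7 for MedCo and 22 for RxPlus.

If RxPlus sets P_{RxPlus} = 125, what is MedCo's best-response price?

MedCo's profit: π = (P_{MedCo} − 7)(288 − 2P_{MedCo} + P_{RxPlus}).
∂π/∂P_{MedCo} = 302 − 4P_{MedCo} + P_{RxPlus} = 0 ⇒ P_{MedCo} = 75.5 + 0.25P_{RxPlus}.
At P_{RxPlus} = 125: P_{MedCo} = 75.5 + 0.25·125 = 106.75.

106.75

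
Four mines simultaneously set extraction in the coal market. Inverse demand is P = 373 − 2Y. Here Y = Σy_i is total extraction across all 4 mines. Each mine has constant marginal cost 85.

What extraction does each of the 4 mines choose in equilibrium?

A representative mine's profit is π_i = y_i(373 − 2Y) − 85y_i, with Y = y_i + Σ_{j≠i} y_j.
First-order condition: 288 − 4y_i − 2Σ_{j≠i} y_j = 0.
In a symmetric equilibrium every mine chooses the same y, so Σ_{j≠i} y_j = 3y. The condition becomes 288 − 10y = 0, giving y = 288/10 = 28.8.

28.8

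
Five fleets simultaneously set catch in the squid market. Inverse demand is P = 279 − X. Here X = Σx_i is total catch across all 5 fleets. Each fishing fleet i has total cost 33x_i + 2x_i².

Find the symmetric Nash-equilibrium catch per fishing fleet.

A representative fishing fleet's profit is π_i = x_i(279 − X) − 33x_i − 2x_i², with X = x_i + Σ_{j≠i} x_j.
First-order condition: 246 − 6x_i − Σ_{j≠i} x_j = 0.
With identical fishing fleets, set every x_j = x: then 246 − 6x − 4x = 0, i.e. x = 246/10 = 24.6.

24.6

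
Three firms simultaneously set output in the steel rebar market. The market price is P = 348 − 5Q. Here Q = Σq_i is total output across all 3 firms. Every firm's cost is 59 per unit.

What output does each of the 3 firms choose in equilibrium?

A representative firm's profit is π_i = q_i(348 − 5Q) − 59q_i, with Q = q_i + Σ_{j≠i} q_j.
First-order condition: 289 − 10q_i − 5Σ_{j≠i} q_j = 0.
In a symmetric equilibrium every firm chooses the same q, so Σ_{j≠i} q_j = 2q. The condition becomes 289 − 20q = 0, giving q = 289/20 = 14.45.

14.45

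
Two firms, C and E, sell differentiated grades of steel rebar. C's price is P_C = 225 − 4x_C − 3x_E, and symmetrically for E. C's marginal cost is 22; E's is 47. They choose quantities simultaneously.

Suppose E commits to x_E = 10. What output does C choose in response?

21.625

Firm C's profit: π = x_C(225 − 4x_C − 3x_E) − 22x_C.
∂π/∂x_C = 203 − 8x_C − 3x_E = 0 ⇒ x_C = 25.375 − 0.375x_E.
At x_E = 10: x_C = 25.375 − 0.375·10 = 21.625.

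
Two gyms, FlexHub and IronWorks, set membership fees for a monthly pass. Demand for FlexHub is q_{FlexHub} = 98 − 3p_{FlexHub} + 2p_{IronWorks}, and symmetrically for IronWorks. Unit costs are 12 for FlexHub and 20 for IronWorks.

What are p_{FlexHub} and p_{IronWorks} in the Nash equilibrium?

FlexHub's profit: π = (p_{FlexHub} − 12)(98 − 3p_{FlexHub} + 2p_{IronWorks}).
∂π/∂p_{FlexHub} = 134 − 6p_{FlexHub} + 2p_{IronWorks} = 0 ⇒ p_{FlexHub} = 67/3 + (1/3)p_{IronWorks}.
Similarly p_{IronWorks} = 79/3 + (1/3)p_{FlexHub}.
Solving the two reaction functions simultaneously: (1 − (1/3)(1/3))p_{FlexHub} = 67/3 + (1/3)·(79/3), so (8/9)p_{FlexHub} = 280/9 and p_{FlexHub} = 35.
Then p_{IronWorks} = 79/3 + (1/3)·35 = 38.

35, 38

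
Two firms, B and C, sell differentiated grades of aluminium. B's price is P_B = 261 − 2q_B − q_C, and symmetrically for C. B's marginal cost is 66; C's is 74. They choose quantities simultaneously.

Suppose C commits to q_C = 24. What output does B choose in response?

42.75

Firm B's profit: π = q_B(261 − 2q_B − q_C) − 66q_B.
∂π/∂q_B = 195 − 4q_B − q_C = 0 ⇒ q_B = 48.75 − 0.25q_C.
At q_C = 24: q_B = 48.75 − 0.25·24 = 42.75.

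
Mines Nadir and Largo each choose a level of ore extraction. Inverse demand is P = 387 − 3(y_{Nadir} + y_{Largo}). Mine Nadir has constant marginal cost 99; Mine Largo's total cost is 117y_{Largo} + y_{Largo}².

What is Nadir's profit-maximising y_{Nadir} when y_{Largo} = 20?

Mine Nadir's profit: π = y_{Nadir}(387 − 3(y_{Nadir} + y_{Largo})) − 99y_{Nadir}.
∂π/∂y_{Nadir} = 288 − 6y_{Nadir} − 3y_{Largo} = 0, so y_{Nadir} = 48 − 0.5y_{Largo}.
At y_{Largo} = 20: y_{Nadir} = 48 − 0.5·20 = 38.

38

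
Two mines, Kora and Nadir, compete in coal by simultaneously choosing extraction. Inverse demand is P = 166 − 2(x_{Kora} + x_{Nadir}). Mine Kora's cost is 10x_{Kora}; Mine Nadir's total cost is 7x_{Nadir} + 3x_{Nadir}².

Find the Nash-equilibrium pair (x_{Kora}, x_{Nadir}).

Mine Kora's profit: π = x_{Kora}(166 − 2(x_{Kora} + x_{Nadir})) − 10x_{Kora}.
∂π/∂x_{Kora} = 156 − 4x_{Kora} − 2x_{Nadir} = 0, so x_{Kora} = 39 − 0.5x_{Nadir}.
For Nadir: ∂π/∂x_{Nadir} = 159 − 10x_{Nadir} − 2x_{Kora} = 0 ⇒ x_{Nadir} = 15.9 − 0.2x_{Kora}.
Substituting the second reaction function into the first: x_{Kora} = 39 − 0.5(15.9 − 0.2x_{Kora}), which gives 0.9x_{Kora} = 31.05 ⇒ x_{Kora} = 34.5.
Then x_{Nadir} = 15.9 − 0.2·34.5 = 9.

34.5, 9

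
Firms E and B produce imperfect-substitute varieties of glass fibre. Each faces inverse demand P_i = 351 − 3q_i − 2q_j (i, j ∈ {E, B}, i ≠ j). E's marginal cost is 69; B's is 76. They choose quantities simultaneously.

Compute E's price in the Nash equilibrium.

Firm E's profit: π = q_E(351 − 3q_E − 2q_B) − 69q_E.
∂π/∂q_E = 282 − 6q_E − 2q_B = 0 ⇒ q_E = 47 − (1/3)q_B.
Similarly q_B = 275/6 − (1/3)q_E.
Plugging q_B into E's best response: q_E = 47 − (1/3)(275/6 − (1/3)q_E) ⇒ (8/9)q_E = 571/18, so q_E = 35.6875.
Then q_B = 275/6 − (1/3)·35.6875 = 33.9375.
P_E = 351 − 3·35.6875 − 2·33.9375 = 176.0625.

176.0625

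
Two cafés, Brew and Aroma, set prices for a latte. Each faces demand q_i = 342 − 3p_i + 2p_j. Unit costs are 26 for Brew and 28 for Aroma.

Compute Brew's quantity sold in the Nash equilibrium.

Brew's profit: π = (p_{Brew} − 26)(342 − 3p_{Brew} + 2p_{Aroma}).
∂π/∂p_{Brew} = 420 − 6p_{Brew} + 2p_{Aroma} = 0 ⇒ p_{Brew} = 70 + (1/3)p_{Aroma}.
Similarly p_{Aroma} = 71 + (1/3)p_{Brew}.
Solving the two reaction functions simultaneously: (1 − (1/3)(1/3))p_{Brew} = 70 + (1/3)·71, so (8/9)p_{Brew} = 281/3 and p_{Brew} = 105.375.
Then p_{Aroma} = 71 + (1/3)·105.375 = 106.125.
q_{Brew} = 342 − 3·105.375 + 2·106.125 = 238.125.

238.125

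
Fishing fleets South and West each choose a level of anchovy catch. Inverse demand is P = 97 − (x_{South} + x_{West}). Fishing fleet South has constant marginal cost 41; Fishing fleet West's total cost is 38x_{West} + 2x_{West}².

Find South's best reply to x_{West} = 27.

Fishing fleet South's profit: π = x_{South}(97 − (x_{South} + x_{West})) − 41x_{South}.
∂π/∂x_{South} = 56 − 2x_{South} − x_{West} = 0, so x_{South} = 28 − 0.5x_{West}.
At x_{West} = 27: x_{South} = 28 − 0.5·27 = 14.5.

14.5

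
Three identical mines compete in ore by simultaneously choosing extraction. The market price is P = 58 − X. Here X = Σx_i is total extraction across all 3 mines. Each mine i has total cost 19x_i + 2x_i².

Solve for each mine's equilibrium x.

A representative mine's profit is π_i = x_i(58 − X) − 19x_i − 2x_i², with X = x_i + Σ_{j≠i} x_j.
First-order condition: 39 − 6x_i − Σ_{j≠i} x_j = 0.
Imposing symmetry (x_j = x for all j) turns Σ_{j≠i} x_j into 2x, so 39 = 8x and x = 4.875.

4.875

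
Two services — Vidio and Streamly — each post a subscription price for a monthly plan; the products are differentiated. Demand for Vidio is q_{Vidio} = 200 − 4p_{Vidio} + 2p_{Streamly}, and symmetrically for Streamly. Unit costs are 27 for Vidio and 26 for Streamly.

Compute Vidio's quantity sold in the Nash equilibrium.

96.8

Vidio's profit: π = (p_{Vidio} − 27)(200 − 4p_{Vidio} + 2p_{Streamly}).
∂π/∂p_{Vidio} = 308 − 8p_{Vidio} + 2p_{Streamly} = 0 ⇒ p_{Vidio} = 38.5 + 0.25p_{Streamly}.
Similarly p_{Streamly} = 38 + 0.25p_{Vidio}.
Solving the two reaction functions simultaneously: (1 − (0.25)(0.25))p_{Vidio} = 38.5 + 0.25·38, so 0.9375p_{Vidio} = 48 and p_{Vidio} = 51.2.
Then p_{Streamly} = 38 + 0.25·51.2 = 50.8.
q_{Vidio} = 200 − 4·51.2 + 2·50.8 = 96.8.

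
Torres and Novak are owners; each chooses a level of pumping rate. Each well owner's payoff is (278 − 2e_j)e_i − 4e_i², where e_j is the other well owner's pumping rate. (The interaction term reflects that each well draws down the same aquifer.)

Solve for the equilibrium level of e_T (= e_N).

Torres's payoff is (278 − 2e_N)e_T − 4e_T².
∂π/∂e_T = 278 − 2e_N − 8e_T = 0, so e_T = 34.75 − 0.25e_N.
The game is symmetric, so in equilibrium e_N = e_T: the reaction function gives 1.25e_T = 34.75, hence e_T = 27.8.

27.8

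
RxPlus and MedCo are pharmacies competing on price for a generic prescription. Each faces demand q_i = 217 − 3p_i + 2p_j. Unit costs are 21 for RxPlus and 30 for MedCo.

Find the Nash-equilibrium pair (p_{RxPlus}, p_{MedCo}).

71.6875, 75.0625

RxPlus's profit: π = (p_{RxPlus} − 21)(217 − 3p_{RxPlus} + 2p_{MedCo}).
∂π/∂p_{RxPlus} = 280 − 6p_{RxPlus} + 2p_{MedCo} = 0 ⇒ p_{RxPlus} = 140/3 + (1/3)p_{MedCo}.
Similarly p_{MedCo} = 307/6 + (1/3)p_{RxPlus}.
Substituting the second reaction function into the first: p_{RxPlus} = 140/3 + (1/3)(307/6 + (1/3)p_{RxPlus}), which gives (8/9)p_{RxPlus} = 1147/18 ⇒ p_{RxPlus} = 71.6875.
Then p_{MedCo} = 307/6 + (1/3)·71.6875 = 75.0625.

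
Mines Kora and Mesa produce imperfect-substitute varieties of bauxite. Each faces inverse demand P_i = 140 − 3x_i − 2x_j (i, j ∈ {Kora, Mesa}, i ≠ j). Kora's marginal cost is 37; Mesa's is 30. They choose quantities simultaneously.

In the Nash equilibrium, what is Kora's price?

74.3125

Mine Kora's profit: π = x_{Kora}(140 − 3x_{Kora} − 2x_{Mesa}) − 37x_{Kora}.
∂π/∂x_{Kora} = 103 − 6x_{Kora} − 2x_{Mesa} = 0 ⇒ x_{Kora} = 103/6 − (1/3)x_{Mesa}.
Similarly x_{Mesa} = 55/3 − (1/3)x_{Kora}.
Solving the two reaction functions simultaneously: (1 − (−1/3)(−1/3))x_{Kora} = 103/6 − (1/3)·(55/3), so (8/9)x_{Kora} = 199/18 and x_{Kora} = 12.4375.
Then x_{Mesa} = 55/3 − (1/3)·12.4375 = 14.1875.
P_{Kora} = 140 − 3·12.4375 − 2·14.1875 = 74.3125.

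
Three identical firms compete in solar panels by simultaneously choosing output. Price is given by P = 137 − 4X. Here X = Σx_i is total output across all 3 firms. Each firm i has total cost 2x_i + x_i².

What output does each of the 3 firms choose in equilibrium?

A representative firm's profit is π_i = x_i(137 − 4X) − 2x_i − x_i², with X = x_i + Σ_{j≠i} x_j.
First-order condition: 135 − 10x_i − 4Σ_{j≠i} x_j = 0.
Imposing symmetry (x_j = x for all j) turns Σ_{j≠i} x_j into 2x, so 135 = 18x and x = 7.5.

7.5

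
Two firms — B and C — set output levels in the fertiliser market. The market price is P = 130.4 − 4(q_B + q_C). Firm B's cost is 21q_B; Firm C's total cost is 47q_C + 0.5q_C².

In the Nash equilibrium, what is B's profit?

540.5625

Firm B's profit: π = q_B(130.4 − 4(q_B + q_C)) − 21q_B.
∂π/∂q_B = 109.4 − 8q_B − 4q_C = 0, so q_B = 13.675 − 0.5q_C.
For C: ∂π/∂q_C = 83.4 − 9q_C − 4q_B = 0 ⇒ q_C = 139/15 − (4/9)q_B.
Solving the two reaction functions simultaneously: (1 − (−0.5)(−4/9))q_B = 13.675 − 0.5·(139/15), so (7/9)q_B = 217/24 and q_B = 11.625.
Then q_C = 139/15 − (4/9)·11.625 = 4.1.
Price P = 130.4 − 4·15.725 = 67.5.
B's profit: (67.5 − 21)·11.625 = 540.5625.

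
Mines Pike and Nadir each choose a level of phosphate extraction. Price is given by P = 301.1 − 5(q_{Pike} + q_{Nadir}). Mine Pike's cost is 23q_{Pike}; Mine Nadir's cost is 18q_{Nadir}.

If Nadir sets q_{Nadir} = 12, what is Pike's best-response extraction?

Mine Pike's profit: π = q_{Pike}(301.1 − 5(q_{Pike} + q_{Nadir})) − 23q_{Pike}.
∂π/∂q_{Pike} = 278.1 − 10q_{Pike} − 5q_{Nadir} = 0, so q_{Pike} = 27.81 − 0.5q_{Nadir}.
At q_{Nadir} = 12: q_{Pike} = 27.81 − 0.5·12 = 21.81.

21.81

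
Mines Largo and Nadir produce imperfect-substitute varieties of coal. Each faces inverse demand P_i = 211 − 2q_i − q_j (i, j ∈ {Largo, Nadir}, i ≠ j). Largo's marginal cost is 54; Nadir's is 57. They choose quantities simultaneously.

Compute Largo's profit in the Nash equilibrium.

Mine Largo's profit: π = q_{Largo}(211 − 2q_{Largo} − q_{Nadir}) − 54q_{Largo}.
∂π/∂q_{Largo} = 157 − 4q_{Largo} − q_{Nadir} = 0 ⇒ q_{Largo} = 39.25 − 0.25q_{Nadir}.
Similarly q_{Nadir} = 38.5 − 0.25q_{Largo}.
Plugging q_{Nadir} into Largo's best response: q_{Largo} = 39.25 − 0.25(38.5 − 0.25q_{Largo}) ⇒ 0.9375q_{Largo} = 29.625, so q_{Largo} = 31.6.
Then q_{Nadir} = 38.5 − 0.25·31.6 = 30.6.
P_{Largo} = 211 − 2·31.6 − 30.6 = 117.2.
Profit = (117.2 − 54)·31.6 = 1997.12.

1997.12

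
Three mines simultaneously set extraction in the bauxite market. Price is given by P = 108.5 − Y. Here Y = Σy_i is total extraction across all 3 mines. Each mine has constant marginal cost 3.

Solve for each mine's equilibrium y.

A representative mine's profit is π_i = y_i(108.5 − Y) − 3y_i, with Y = y_i + Σ_{j≠i} y_j.
First-order condition: 105.5 − 2y_i − Σ_{j≠i} y_j = 0.
In a symmetric equilibrium every mine chooses the same y, so Σ_{j≠i} y_j = 2y. The condition becomes 105.5 − 4y = 0, giving y = 105.5/4 = 26.375.

26.375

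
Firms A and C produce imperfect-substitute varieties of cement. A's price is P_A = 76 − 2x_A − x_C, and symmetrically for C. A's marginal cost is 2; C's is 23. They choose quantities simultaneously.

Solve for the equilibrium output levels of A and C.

Firm A's profit: π = x_A(76 − 2x_A − x_C) − 2x_A.
∂π/∂x_A = 74 − 4x_A − x_C = 0 ⇒ x_A = 18.5 − 0.25x_C.
Similarly x_C = 13.25 − 0.25x_A.
Solving the two reaction functions simultaneously: (1 − (−0.25)(−0.25))x_A = 18.5 − 0.25·13.25, so 0.9375x_A = 15.1875 and x_A = 16.2.
Then x_C = 13.25 − 0.25·16.2 = 9.2.

16.2, 9.2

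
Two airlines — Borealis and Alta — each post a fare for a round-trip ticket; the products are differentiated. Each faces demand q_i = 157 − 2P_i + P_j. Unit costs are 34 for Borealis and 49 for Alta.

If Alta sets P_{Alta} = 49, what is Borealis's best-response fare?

Borealis's profit: π = (P_{Borealis} − 34)(157 − 2P_{Borealis} + P_{Alta}).
∂π/∂P_{Borealis} = 225 − 4P_{Borealis} + P_{Alta} = 0 ⇒ P_{Borealis} = 56.25 + 0.25P_{Alta}.
At P_{Alta} = 49: P_{Borealis} = 56.25 + 0.25·49 = 68.5.

68.5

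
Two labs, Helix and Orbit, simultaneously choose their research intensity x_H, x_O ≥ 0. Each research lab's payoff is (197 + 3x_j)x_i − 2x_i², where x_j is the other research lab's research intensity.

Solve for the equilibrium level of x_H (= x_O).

197

Helix's payoff is (197 + 3x_O)x_H − 2x_H².
∂π/∂x_H = 197 + 3x_O − 4x_H = 0, so x_H = 49.25 + 0.75x_O.
By symmetry x_O = x_H; substituting into the reaction function, 0.25x_H = 49.25 and x_H = 197.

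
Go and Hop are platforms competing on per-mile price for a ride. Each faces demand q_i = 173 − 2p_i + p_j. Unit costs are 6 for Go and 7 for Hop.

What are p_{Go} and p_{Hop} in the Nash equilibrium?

61.8, 62.2

Go's profit: π = (p_{Go} − 6)(173 − 2p_{Go} + p_{Hop}).
∂π/∂p_{Go} = 185 − 4p_{Go} + p_{Hop} = 0 ⇒ p_{Go} = 46.25 + 0.25p_{Hop}.
Similarly p_{Hop} = 46.75 + 0.25p_{Go}.
Solving the two reaction functions simultaneously: (1 − (0.25)(0.25))p_{Go} = 46.25 + 0.25·46.75, so 0.9375p_{Go} = 57.9375 and p_{Go} = 61.8.
Then p_{Hop} = 46.75 + 0.25·61.8 = 62.2.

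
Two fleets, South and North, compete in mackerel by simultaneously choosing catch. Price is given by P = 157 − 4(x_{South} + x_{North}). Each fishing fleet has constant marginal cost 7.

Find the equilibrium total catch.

25

Fishing fleet South's profit: π = x_{South}(157 − 4(x_{South} + x_{North})) − 7x_{South}.
∂π/∂x_{South} = 150 − 8x_{South} − 4x_{North} = 0, so x_{South} = 18.75 − 0.5x_{North}.
By symmetry x_{North} = x_{South}; substituting into the reaction function, 1.5x_{South} = 18.75 and x_{South} = 12.5.
Total catch: 12.5 + 12.5 = 25.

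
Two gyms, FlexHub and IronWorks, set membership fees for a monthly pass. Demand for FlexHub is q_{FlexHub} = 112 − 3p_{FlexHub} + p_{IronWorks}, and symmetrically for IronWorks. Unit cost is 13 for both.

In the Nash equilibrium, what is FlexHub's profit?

887.52

FlexHub's profit: π = (p_{FlexHub} − 13)(112 − 3p_{FlexHub} + p_{IronWorks}).
∂π/∂p_{FlexHub} = 151 − 6p_{FlexHub} + p_{IronWorks} = 0 ⇒ p_{FlexHub} = 151/6 + (1/6)p_{IronWorks}.
Setting p_{FlexHub} = p_{IronWorks} in the reaction function: p_{FlexHub} = 151/6 + (1/6)p_{FlexHub}, so p_{FlexHub} = (151/6) / (5/6) = 30.2.
q_{FlexHub} = 112 − 3·30.2 + 30.2 = 51.6.
Profit = (30.2 − 13)·51.6 = 887.52.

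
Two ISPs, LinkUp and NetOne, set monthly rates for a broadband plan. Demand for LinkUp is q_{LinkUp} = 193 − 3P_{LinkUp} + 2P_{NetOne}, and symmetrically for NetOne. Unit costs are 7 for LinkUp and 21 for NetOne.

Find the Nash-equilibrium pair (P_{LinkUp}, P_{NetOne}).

56.125, 61.375

LinkUp's profit: π = (P_{LinkUp} − 7)(193 − 3P_{LinkUp} + 2P_{NetOne}).
∂π/∂P_{LinkUp} = 214 − 6P_{LinkUp} + 2P_{NetOne} = 0 ⇒ P_{LinkUp} = 107/3 + (1/3)P_{NetOne}.
Similarly P_{NetOne} = 128/3 + (1/3)P_{LinkUp}.
Plugging P_{NetOne} into LinkUp's best response: P_{LinkUp} = 107/3 + (1/3)(128/3 + (1/3)P_{LinkUp}) ⇒ (8/9)P_{LinkUp} = 449/9, so P_{LinkUp} = 56.125.
Then P_{NetOne} = 128/3 + (1/3)·56.125 = 61.375.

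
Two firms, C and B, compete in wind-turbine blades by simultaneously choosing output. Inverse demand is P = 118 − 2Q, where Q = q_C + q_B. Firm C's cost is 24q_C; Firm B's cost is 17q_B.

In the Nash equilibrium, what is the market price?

Firm C's profit: π = q_C(118 − 2(q_C + q_B)) − 24q_C.
∂π/∂q_C = 94 − 4q_C − 2q_B = 0, so q_C = 23.5 − 0.5q_B.
By the same steps for B: q_B = 25.25 − 0.5q_C.
Substituting the second reaction function into the first: q_C = 23.5 − 0.5(25.25 − 0.5q_C), which gives 0.75q_C = 10.875 ⇒ q_C = 14.5.
Then q_B = 25.25 − 0.5·14.5 = 18.
Equilibrium price: P = 118 − 2·32.5 = 53.

53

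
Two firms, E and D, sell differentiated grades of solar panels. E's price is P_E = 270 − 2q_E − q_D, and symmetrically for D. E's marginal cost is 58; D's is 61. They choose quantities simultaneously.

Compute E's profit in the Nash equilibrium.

Firm E's profit: π = q_E(270 − 2q_E − q_D) − 58q_E.
∂π/∂q_E = 212 − 4q_E − q_D = 0 ⇒ q_E = 53 − 0.25q_D.
Similarly q_D = 52.25 − 0.25q_E.
Plugging q_D into E's best response: q_E = 53 − 0.25(52.25 − 0.25q_E) ⇒ 0.9375q_E = 39.9375, so q_E = 42.6.
Then q_D = 52.25 − 0.25·42.6 = 41.6.
P_E = 270 − 2·42.6 − 41.6 = 143.2.
Profit = (143.2 − 58)·42.6 = 3629.52.

3629.52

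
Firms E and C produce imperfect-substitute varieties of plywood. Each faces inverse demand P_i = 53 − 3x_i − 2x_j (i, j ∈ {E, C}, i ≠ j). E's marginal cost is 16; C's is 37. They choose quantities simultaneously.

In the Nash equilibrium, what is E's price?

33.8125

Firm E's profit: π = x_E(53 − 3x_E − 2x_C) − 16x_E.
∂π/∂x_E = 37 − 6x_E − 2x_C = 0 ⇒ x_E = 37/6 − (1/3)x_C.
Similarly x_C = 8/3 − (1/3)x_E.
Solving the two reaction functions simultaneously: (1 − (−1/3)(−1/3))x_E = 37/6 − (1/3)·(8/3), so (8/9)x_E = 95/18 and x_E = 5.9375.
Then x_C = 8/3 − (1/3)·5.9375 = 0.6875.
P_E = 53 − 3·5.9375 − 2·0.6875 = 33.8125.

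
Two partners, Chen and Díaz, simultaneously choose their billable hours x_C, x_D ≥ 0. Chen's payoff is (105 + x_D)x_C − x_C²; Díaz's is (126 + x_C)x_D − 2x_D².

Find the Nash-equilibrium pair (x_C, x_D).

Expanding Chen's payoff: 105x_C + x_Dx_C − x_C².
∂π/∂x_C = 105 + x_D − 2x_C = 0, so x_C = 52.5 + 0.5x_D.
Likewise for Díaz: x_D = 31.5 + 0.25x_C.
Plugging x_D into Chen's best response: x_C = 52.5 + 0.5(31.5 + 0.25x_C) ⇒ 0.875x_C = 68.25, so x_C = 78.
Then x_D = 31.5 + 0.25·78 = 51.

78, 51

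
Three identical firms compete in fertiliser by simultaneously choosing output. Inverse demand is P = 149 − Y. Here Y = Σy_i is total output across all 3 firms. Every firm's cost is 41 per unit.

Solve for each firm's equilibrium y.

A representative firm's profit is π_i = y_i(149 − Y) − 41y_i, with Y = y_i + Σ_{j≠i} y_j.
First-order condition: 108 − 2y_i − Σ_{j≠i} y_j = 0.
In a symmetric equilibrium every firm chooses the same y, so Σ_{j≠i} y_j = 2y. The condition becomes 108 − 4y = 0, giving y = 108/4 = 27.

27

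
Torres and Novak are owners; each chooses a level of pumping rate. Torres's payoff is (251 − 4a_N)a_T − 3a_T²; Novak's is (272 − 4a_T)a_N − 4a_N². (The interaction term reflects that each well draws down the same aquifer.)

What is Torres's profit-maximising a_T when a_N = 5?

38.5

Expanding Torres's payoff: 251a_T − 4a_Na_T − 3a_T².
∂π/∂a_T = 251 − 4a_N − 6a_T = 0, so a_T = 251/6 − (2/3)a_N.
At a_N = 5: a_T = 251/6 − (2/3)·5 = 38.5.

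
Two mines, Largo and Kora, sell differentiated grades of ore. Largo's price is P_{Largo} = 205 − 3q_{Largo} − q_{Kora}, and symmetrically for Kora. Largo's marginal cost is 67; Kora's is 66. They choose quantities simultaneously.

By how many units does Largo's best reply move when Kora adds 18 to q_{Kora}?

Mine Largo's profit: π = q_{Largo}(205 − 3q_{Largo} − q_{Kora}) − 67q_{Largo}.
∂π/∂q_{Largo} = 138 − 6q_{Largo} − q_{Kora} = 0 ⇒ q_{Largo} = 23 − (1/6)q_{Kora}.
The reaction-function slope is −1/6, so an 18-unit rise in q_{Kora} moves q_{Largo} by −1/6 × 18 = −3. Largo's best response falls — the actions are strategic substitutes.

-3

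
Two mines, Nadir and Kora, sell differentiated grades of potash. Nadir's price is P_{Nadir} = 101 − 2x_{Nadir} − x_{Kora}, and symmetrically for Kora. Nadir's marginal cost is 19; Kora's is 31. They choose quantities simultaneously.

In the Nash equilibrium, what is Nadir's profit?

Mine Nadir's profit: π = x_{Nadir}(101 − 2x_{Nadir} − x_{Kora}) − 19x_{Nadir}.
∂π/∂x_{Nadir} = 82 − 4x_{Nadir} − x_{Kora} = 0 ⇒ x_{Nadir} = 20.5 − 0.25x_{Kora}.
Similarly x_{Kora} = 17.5 − 0.25x_{Nadir}.
Solving the two reaction functions simultaneously: (1 − (−0.25)(−0.25))x_{Nadir} = 20.5 − 0.25·17.5, so 0.9375x_{Nadir} = 16.125 and x_{Nadir} = 17.2.
Then x_{Kora} = 17.5 − 0.25·17.2 = 13.2.
P_{Nadir} = 101 − 2·17.2 − 13.2 = 53.4.
Profit = (53.4 − 19)·17.2 = 591.68.

591.68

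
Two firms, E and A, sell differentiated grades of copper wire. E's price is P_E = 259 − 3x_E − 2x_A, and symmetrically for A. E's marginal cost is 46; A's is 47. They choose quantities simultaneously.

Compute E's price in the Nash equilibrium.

126.0625

Firm E's profit: π = x_E(259 − 3x_E − 2x_A) − 46x_E.
∂π/∂x_E = 213 − 6x_E − 2x_A = 0 ⇒ x_E = 35.5 − (1/3)x_A.
Similarly x_A = 106/3 − (1/3)x_E.
Solving the two reaction functions simultaneously: (1 − (−1/3)(−1/3))x_E = 35.5 − (1/3)·(106/3), so (8/9)x_E = 427/18 and x_E = 26.6875.
Then x_A = 106/3 − (1/3)·26.6875 = 26.4375.
P_E = 259 − 3·26.6875 − 2·26.4375 = 126.0625.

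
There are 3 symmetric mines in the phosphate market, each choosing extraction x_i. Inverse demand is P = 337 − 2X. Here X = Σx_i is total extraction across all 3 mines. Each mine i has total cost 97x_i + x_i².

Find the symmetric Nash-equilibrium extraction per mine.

24

A representative mine's profit is π_i = x_i(337 − 2X) − 97x_i − x_i², with X = x_i + Σ_{j≠i} x_j.
First-order condition: 240 − 6x_i − 2Σ_{j≠i} x_j = 0.
In a symmetric equilibrium every mine chooses the same x, so Σ_{j≠i} x_j = 2x. The condition becomes 240 − 10x = 0, giving x = 240/10 = 24.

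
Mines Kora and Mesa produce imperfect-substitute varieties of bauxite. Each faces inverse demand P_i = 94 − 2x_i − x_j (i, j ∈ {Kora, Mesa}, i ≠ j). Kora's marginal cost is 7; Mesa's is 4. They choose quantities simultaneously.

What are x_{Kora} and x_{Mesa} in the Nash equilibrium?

17.2, 18.2

Mine Kora's profit: π = x_{Kora}(94 − 2x_{Kora} − x_{Mesa}) − 7x_{Kora}.
∂π/∂x_{Kora} = 87 − 4x_{Kora} − x_{Mesa} = 0 ⇒ x_{Kora} = 21.75 − 0.25x_{Mesa}.
Similarly x_{Mesa} = 22.5 − 0.25x_{Kora}.
Substituting the second reaction function into the first: x_{Kora} = 21.75 − 0.25(22.5 − 0.25x_{Kora}), which gives 0.9375x_{Kora} = 16.125 ⇒ x_{Kora} = 17.2.
Then x_{Mesa} = 22.5 − 0.25·17.2 = 18.2.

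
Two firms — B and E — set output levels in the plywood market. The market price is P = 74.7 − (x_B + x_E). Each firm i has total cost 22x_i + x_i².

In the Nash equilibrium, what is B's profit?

222.1832

Firm B's profit: π = x_B(74.7 − (x_B + x_E)) − 22x_B − x_B².
∂π/∂x_B = 52.7 − 4x_B − x_E = 0, so x_B = 13.175 − 0.25x_E.
By symmetry x_E = x_B; substituting into the reaction function, 1.25x_B = 13.175 and x_B = 10.54.
Price P = 74.7 − 21.08 = 53.62.
B's profit: (53.62 − 22)·10.54 − (10.54)² = 222.1832.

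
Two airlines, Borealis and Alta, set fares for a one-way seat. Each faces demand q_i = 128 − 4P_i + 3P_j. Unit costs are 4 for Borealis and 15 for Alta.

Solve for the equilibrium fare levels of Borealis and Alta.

Borealis's profit: π = (P_{Borealis} − 4)(128 − 4P_{Borealis} + 3P_{Alta}).
∂π/∂P_{Borealis} = 144 − 8P_{Borealis} + 3P_{Alta} = 0 ⇒ P_{Borealis} = 18 + 0.375P_{Alta}.
Similarly P_{Alta} = 23.5 + 0.375P_{Borealis}.
Plugging P_{Alta} into Borealis's best response: P_{Borealis} = 18 + 0.375(23.5 + 0.375P_{Borealis}) ⇒ (55/64)P_{Borealis} = 26.8125, so P_{Borealis} = 31.2.
Then P_{Alta} = 23.5 + 0.375·31.2 = 35.2.

31.2, 35.2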